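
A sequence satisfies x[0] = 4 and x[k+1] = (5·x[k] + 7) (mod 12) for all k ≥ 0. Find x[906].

10

We have x[0] = 4,  x[1] = 3,  x[2] = 10,  x[3] = 9,  x[4] = 4.
Since x[4] = x[0] = 4, the sequence is periodic with period 4.
(906 - 0) mod 4 = 2, so x[906] = x[2] = 10.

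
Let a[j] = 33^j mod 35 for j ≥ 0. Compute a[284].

11

Listing terms: a[0] = 1,  a[1] = 33,  a[2] = 4,  a[3] = 27,  a[4] = 16,  a[5] = 3,  a[6] = 29,  a[7] = 12,  a[8] = 11,  a[9] = 13,  a[10] = 9,  a[11] = 17,  a[12] = 1.
Since a[12] = a[0] = 1, the sequence is periodic with period 12.
So a[284] = a[0 + ((284-0) mod 12)] = a[8] = 11.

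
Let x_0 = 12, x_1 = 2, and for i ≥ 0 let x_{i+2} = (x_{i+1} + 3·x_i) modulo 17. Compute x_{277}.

1

We have x_0 = 12,  x_1 = 2,  x_2 = 4,  x_3 = 10,  x_4 = 5,  x_5 = 1,  x_6 = 16,  x_7 = 2,  x_8 = 16,  x_9 = 5,  x_{10} = 2,  x_{11} = 0,  x_{12} = 6,  x_{13} = 6,  x_{14} = 7,  x_{15} = 8,  x_{16} = 12,  x_{17} = 2.
The sequence repeats with period 16.
(277 - 0) mod 16 = 5, so x_{277} = x_5 = 1.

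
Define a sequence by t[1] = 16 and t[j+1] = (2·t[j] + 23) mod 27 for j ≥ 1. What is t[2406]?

Listing terms: t[1] = 16; t[2] = 1; t[3] = 25; t[4] = 19; t[5] = 7; t[6] = 10; t[7] = 16.
The sequence repeats with period 6.
So t[2406] = t[1 + ((2406-1) mod 6)] = t[6] = 10.

10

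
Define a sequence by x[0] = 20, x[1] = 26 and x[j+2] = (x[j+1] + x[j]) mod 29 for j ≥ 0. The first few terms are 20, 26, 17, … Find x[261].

We have x[0] = 20,  x[1] = 26,  x[2] = 17,  x[3] = 14,  x[4] = 2,  x[5] = 16,  x[6] = 18,  x[7] = 5,  x[8] = 23,  x[9] = 28,  x[10] = 22,  x[11] = 21,  x[12] = 14,  x[13] = 6,  x[14] = 20,  x[15] = 26.
The sequence repeats with period 14.
So x[261] = x[0 + ((261-0) mod 14)] = x[9] = 28.

28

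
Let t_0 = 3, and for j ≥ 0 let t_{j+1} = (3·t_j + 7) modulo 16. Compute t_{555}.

Computing terms: t_0 = 3, t_1 = 0, t_2 = 7, t_3 = 12, t_4 = 11, t_5 = 8, t_6 = 15, t_7 = 4, t_8 = 3.
Since t_8 = t_0 = 3, the sequence is periodic with period 8.
So t_{555} = t_{0 + ((555-0) mod 8)} = t_3 = 12.

12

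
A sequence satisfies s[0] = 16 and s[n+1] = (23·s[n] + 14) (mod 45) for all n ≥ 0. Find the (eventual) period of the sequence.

s[0] = 16; s[1] = 22; s[2] = 25; s[3] = 4; s[4] = 16.
Since s[4] = s[0] = 16, the sequence is periodic with period 4.

4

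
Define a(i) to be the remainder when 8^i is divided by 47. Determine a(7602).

We have a(1) = 8,  a(2) = 17,  a(3) = 42,  a(4) = 7,  a(5) = 9,  a(6) = 25,  a(7) = 12,  a(8) = 2,  a(9) = 16,  a(10) = 34,  a(11) = 37,  a(12) = 14,  a(13) = 18,  a(14) = 3,  a(15) = 24,  a(16) = 4,  a(17) = 32,  a(18) = 21,  a(19) = 27,  a(20) = 28,  a(21) = 36,  a(22) = 6,  a(23) = 1,  a(24) = 8.
Since a(24) = a(1) = 8, the sequence is periodic with period 23.
(7602 - 1) mod 23 = 11, so a(7602) = a(12) = 14.

14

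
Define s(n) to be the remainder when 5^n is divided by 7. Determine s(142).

We have s(1) = 5, s(2) = 4, s(3) = 6, s(4) = 2, s(5) = 3, s(6) = 1, s(7) = 5.
The sequence repeats with period 6.
So s(142) = s(1 + ((142-1) mod 6)) = s(4) = 2.

2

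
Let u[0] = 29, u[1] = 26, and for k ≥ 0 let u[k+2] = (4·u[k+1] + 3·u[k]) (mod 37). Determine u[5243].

12

Computing terms: u[0] = 29; u[1] = 26; u[2] = 6; u[3] = 28; u[4] = 19; u[5] = 12; u[6] = 31; u[7] = 12; u[8] = 30; u[9] = 8; u[10] = 11; u[11] = 31; u[12] = 9; u[13] = 18; u[14] = 25; u[15] = 6; u[16] = 25; u[17] = 7; u[18] = 29; u[19] = 26.
Since (u[18], u[19]) = (u[0], u[1]) = (29, 26) (two consecutive terms determine the rest), the sequence is periodic with period 18.
(5243 - 0) mod 18 = 5, so u[5243] = u[5] = 12.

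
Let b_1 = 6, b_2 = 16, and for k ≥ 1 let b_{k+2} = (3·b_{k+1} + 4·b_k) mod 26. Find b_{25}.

6

We have b_1 = 6; b_2 = 16; b_3 = 20; b_4 = 20; b_5 = 10; b_6 = 6; b_7 = 6; b_8 = 16.
The sequence repeats with period 6.
So b_{25} = b_{1 + ((25-1) mod 6)} = b_1 = 6.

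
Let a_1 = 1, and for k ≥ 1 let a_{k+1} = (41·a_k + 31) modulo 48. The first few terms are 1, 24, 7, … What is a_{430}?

a_1 = 1,  a_2 = 24,  a_3 = 7,  a_4 = 30,  a_5 = 13,  a_6 = 36,  a_7 = 19,  a_8 = 42,  a_9 = 25,  a_{10} = 0,  a_{11} = 31,  a_{12} = 6,  a_{13} = 37,  a_{14} = 12,  a_{15} = 43,  a_{16} = 18,  a_{17} = 1.
Since a_{17} = a_1 = 1, the sequence is periodic with period 16.
So a_{430} = a_{1 + ((430-1) mod 16)} = a_{14} = 12.

12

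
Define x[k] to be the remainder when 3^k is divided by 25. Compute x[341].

x[1] = 3; x[2] = 9; x[3] = 2; x[4] = 6; x[5] = 18; x[6] = 4; x[7] = 12; x[8] = 11; x[9] = 8; x[10] = 24; x[11] = 22; x[12] = 16; x[13] = 23; x[14] = 19; x[15] = 7; x[16] = 21; x[17] = 13; x[18] = 14; x[19] = 17; x[20] = 1; x[21] = 3.
Since x[21] = x[1] = 3, the sequence is periodic with period 20.
So x[341] = x[1 + ((341-1) mod 20)] = x[1] = 3.

3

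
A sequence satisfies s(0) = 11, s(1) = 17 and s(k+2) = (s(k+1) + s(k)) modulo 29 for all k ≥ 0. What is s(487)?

1

Computing terms: s(0) = 11,  s(1) = 17,  s(2) = 28,  s(3) = 16,  s(4) = 15,  s(5) = 2,  s(6) = 17,  s(7) = 19,  s(8) = 7,  s(9) = 26,  s(10) = 4,  s(11) = 1,  s(12) = 5,  s(13) = 6,  s(14) = 11,  s(15) = 17.
Since (s(14), s(15)) = (s(0), s(1)) = (11, 17) (two consecutive terms determine the rest), the sequence is periodic with period 14.
(487 - 0) mod 14 = 11, so s(487) = s(11) = 1.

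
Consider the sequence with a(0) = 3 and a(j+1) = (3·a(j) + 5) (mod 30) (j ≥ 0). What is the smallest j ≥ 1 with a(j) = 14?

1

a(0) = 3; a(1) = 14; a(2) = 17; a(3) = 26; a(4) = 23; a(5) = 14.
Since a(5) = a(1) = 14, the sequence is eventually periodic: after a pre-period of length 1 it cycles with period 4.
The value 14 first appears (with j ≥ 1) at a(1).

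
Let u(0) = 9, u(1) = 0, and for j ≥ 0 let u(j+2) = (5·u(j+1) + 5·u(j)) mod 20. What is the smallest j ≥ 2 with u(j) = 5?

Computing terms: u(0) = 9; u(1) = 0; u(2) = 5; u(3) = 5; u(4) = 10; u(5) = 15; u(6) = 5; u(7) = 0; u(8) = 5.
Since (u(7), u(8)) = (u(1), u(2)) = (0, 5) (two consecutive terms determine the rest), the sequence is eventually periodic: after a pre-period of length 1 it cycles with period 6.
The value 5 first appears (with j ≥ 2) at u(2).

2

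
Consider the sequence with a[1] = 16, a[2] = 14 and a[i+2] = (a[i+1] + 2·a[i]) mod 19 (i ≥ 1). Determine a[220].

17

a[1] = 16,  a[2] = 14,  a[3] = 8,  a[4] = 17,  a[5] = 14,  a[6] = 10,  a[7] = 0,  a[8] = 1,  a[9] = 1,  a[10] = 3,  a[11] = 5,  a[12] = 11,  a[13] = 2,  a[14] = 5,  a[15] = 9,  a[16] = 0,  a[17] = 18,  a[18] = 18,  a[19] = 16,  a[20] = 14.
The sequence repeats with period 18.
(220 - 1) mod 18 = 3, so a[220] = a[4] = 17.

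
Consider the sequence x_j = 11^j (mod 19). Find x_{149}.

7

Listing terms: x_1 = 11, x_2 = 7, x_3 = 1, x_4 = 11.
Since x_4 = x_1 = 11, the sequence is periodic with period 3.
So x_{149} = x_{1 + ((149-1) mod 3)} = x_2 = 7.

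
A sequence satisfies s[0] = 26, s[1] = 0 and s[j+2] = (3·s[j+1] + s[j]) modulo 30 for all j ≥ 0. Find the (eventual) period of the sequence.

s[0] = 26, s[1] = 0, s[2] = 26, s[3] = 18, s[4] = 20, s[5] = 18, s[6] = 14, s[7] = 0, s[8] = 14, s[9] = 12, s[10] = 20, s[11] = 12, s[12] = 26, s[13] = 0.
Since (s[12], s[13]) = (s[0], s[1]) = (26, 0) (two consecutive terms determine the rest), the sequence is periodic with period 12.

12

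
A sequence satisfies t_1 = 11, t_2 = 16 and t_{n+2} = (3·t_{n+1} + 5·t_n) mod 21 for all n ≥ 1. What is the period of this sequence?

12

Listing terms: t_1 = 11, t_2 = 16, t_3 = 19, t_4 = 11, t_5 = 2, t_6 = 19, t_7 = 4, t_8 = 2, t_9 = 5, t_{10} = 4, t_{11} = 16, t_{12} = 5, t_{13} = 11, t_{14} = 16.
Since (t_{13}, t_{14}) = (t_1, t_2) = (11, 16) (two consecutive terms determine the rest), the sequence is periodic with period 12.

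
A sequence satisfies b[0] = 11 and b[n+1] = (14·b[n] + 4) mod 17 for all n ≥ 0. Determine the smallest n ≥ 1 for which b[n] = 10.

7

We have b[0] = 11; b[1] = 5; b[2] = 6; b[3] = 3; b[4] = 12; b[5] = 2; b[6] = 15; b[7] = 10; b[8] = 8; b[9] = 14; b[10] = 13; b[11] = 16; b[12] = 7; b[13] = 0; b[14] = 4; b[15] = 9; b[16] = 11.
Since b[16] = b[0] = 11, the sequence is periodic with period 16.
The value 10 first appears (with n ≥ 1) at b[7].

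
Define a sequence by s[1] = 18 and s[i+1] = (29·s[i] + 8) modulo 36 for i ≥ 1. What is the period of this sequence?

Computing terms: s[1] = 18,  s[2] = 26,  s[3] = 6,  s[4] = 2,  s[5] = 30,  s[6] = 14,  s[7] = 18.
The sequence repeats with period 6.

6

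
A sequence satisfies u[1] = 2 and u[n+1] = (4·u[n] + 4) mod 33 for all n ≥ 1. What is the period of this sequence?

15

Computing terms: u[1] = 2,  u[2] = 12,  u[3] = 19,  u[4] = 14,  u[5] = 27,  u[6] = 13,  u[7] = 23,  u[8] = 30,  u[9] = 25,  u[10] = 5,  u[11] = 24,  u[12] = 1,  u[13] = 8,  u[14] = 3,  u[15] = 16,  u[16] = 2.
Since u[16] = u[1] = 2, the sequence is periodic with period 15.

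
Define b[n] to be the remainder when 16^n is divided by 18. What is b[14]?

4

Computing terms: b[0] = 1, b[1] = 16, b[2] = 4, b[3] = 10, b[4] = 16.
Since b[4] = b[1] = 16, the sequence is eventually periodic: after a pre-period of length 1 it cycles with period 3.
For n ≥ 1, b[n] depends only on (n - 1) mod 3. (14 - 1) mod 3 = 1, so b[14] = b[2] = 4.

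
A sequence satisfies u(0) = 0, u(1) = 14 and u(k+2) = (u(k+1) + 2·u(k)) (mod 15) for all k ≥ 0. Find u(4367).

u(0) = 0, u(1) = 14, u(2) = 14, u(3) = 12, u(4) = 10, u(5) = 4, u(6) = 9, u(7) = 2, u(8) = 5, u(9) = 9, u(10) = 4, u(11) = 7, u(12) = 0, u(13) = 14.
The sequence repeats with period 12.
(4367 - 0) mod 12 = 11, so u(4367) = u(11) = 7.

7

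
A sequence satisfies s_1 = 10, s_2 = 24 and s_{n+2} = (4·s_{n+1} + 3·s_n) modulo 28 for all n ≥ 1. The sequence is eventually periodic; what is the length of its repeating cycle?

42

s_1 = 10,  s_2 = 24,  s_3 = 14,  s_4 = 16,  s_5 = 22,  s_6 = 24,  s_7 = 22,  s_8 = 20,  s_9 = 6,  s_{10} = 0,  s_{11} = 18,  s_{12} = 16,  s_{13} = 6,  s_{14} = 16,  s_{15} = 26,  s_{16} = 12,  s_{17} = 14,  s_{18} = 8,  s_{19} = 18,  s_{20} = 12,  s_{21} = 18,  s_{22} = 24,  s_{23} = 10,  s_{24} = 0,  s_{25} = 2,  s_{26} = 8,  s_{27} = 10,  s_{28} = 8,  s_{29} = 6,  s_{30} = 20,  s_{31} = 14,  s_{32} = 4,  s_{33} = 2,  s_{34} = 20,  s_{35} = 2,  s_{36} = 12,  s_{37} = 26,  s_{38} = 0,  s_{39} = 22,  s_{40} = 4,  s_{41} = 26,  s_{42} = 4,  s_{43} = 10,  s_{44} = 24.
Since (s_{43}, s_{44}) = (s_1, s_2) = (10, 24) (two consecutive terms determine the rest), the sequence is periodic with period 42.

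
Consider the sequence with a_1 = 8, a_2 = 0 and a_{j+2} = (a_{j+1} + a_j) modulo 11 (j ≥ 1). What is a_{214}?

a_1 = 8,  a_2 = 0,  a_3 = 8,  a_4 = 8,  a_5 = 5,  a_6 = 2,  a_7 = 7,  a_8 = 9,  a_9 = 5,  a_{10} = 3,  a_{11} = 8,  a_{12} = 0.
The sequence repeats with period 10.
(214 - 1) mod 10 = 3, so a_{214} = a_4 = 8.

8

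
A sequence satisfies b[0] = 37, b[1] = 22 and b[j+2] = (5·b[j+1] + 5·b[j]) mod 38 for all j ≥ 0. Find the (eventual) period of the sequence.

Listing terms: b[0] = 37,  b[1] = 22,  b[2] = 29,  b[3] = 27,  b[4] = 14,  b[5] = 15,  b[6] = 31,  b[7] = 2,  b[8] = 13,  b[9] = 37,  b[10] = 22.
Since (b[9], b[10]) = (b[0], b[1]) = (37, 22) (two consecutive terms determine the rest), the sequence is periodic with period 9.

9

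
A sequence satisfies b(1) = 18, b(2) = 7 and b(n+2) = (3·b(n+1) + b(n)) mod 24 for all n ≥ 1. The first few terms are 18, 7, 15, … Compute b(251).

15

Listing terms: b(1) = 18,  b(2) = 7,  b(3) = 15,  b(4) = 4,  b(5) = 3,  b(6) = 13,  b(7) = 18,  b(8) = 19,  b(9) = 3,  b(10) = 4,  b(11) = 15,  b(12) = 1,  b(13) = 18,  b(14) = 7.
The sequence repeats with period 12.
(251 - 1) mod 12 = 10, so b(251) = b(11) = 15.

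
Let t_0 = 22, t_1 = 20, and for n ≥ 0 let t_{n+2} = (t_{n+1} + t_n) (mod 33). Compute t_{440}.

t_0 = 22; t_1 = 20; t_2 = 9; t_3 = 29; t_4 = 5; t_5 = 1; t_6 = 6; t_7 = 7; t_8 = 13; t_9 = 20; t_{10} = 0; t_{11} = 20; t_{12} = 20; t_{13} = 7; t_{14} = 27; t_{15} = 1; t_{16} = 28; t_{17} = 29; t_{18} = 24; t_{19} = 20; t_{20} = 11; t_{21} = 31; t_{22} = 9; t_{23} = 7; t_{24} = 16; t_{25} = 23; t_{26} = 6; t_{27} = 29; t_{28} = 2; t_{29} = 31; t_{30} = 0; t_{31} = 31; t_{32} = 31; t_{33} = 29; t_{34} = 27; t_{35} = 23; t_{36} = 17; t_{37} = 7; t_{38} = 24; t_{39} = 31; t_{40} = 22; t_{41} = 20.
The sequence repeats with period 40.
So t_{440} = t_{0 + ((440-0) mod 40)} = t_0 = 22.

22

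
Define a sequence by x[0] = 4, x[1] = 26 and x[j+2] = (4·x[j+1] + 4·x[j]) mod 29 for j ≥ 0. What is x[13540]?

13

We have x[0] = 4, x[1] = 26, x[2] = 4, x[3] = 4, x[4] = 3, x[5] = 28, x[6] = 8, x[7] = 28, x[8] = 28, x[9] = 21, x[10] = 22, x[11] = 27, x[12] = 22, x[13] = 22, x[14] = 2, x[15] = 9, x[16] = 15, x[17] = 9, x[18] = 9, x[19] = 14, x[20] = 5, x[21] = 18, x[22] = 5, x[23] = 5, x[24] = 11, x[25] = 6, x[26] = 10, x[27] = 6, x[28] = 6, x[29] = 19, x[30] = 13, x[31] = 12, x[32] = 13, x[33] = 13, x[34] = 17, x[35] = 4, x[36] = 26.
Since (x[35], x[36]) = (x[0], x[1]) = (4, 26) (two consecutive terms determine the rest), the sequence is periodic with period 35.
So x[13540] = x[0 + ((13540-0) mod 35)] = x[30] = 13.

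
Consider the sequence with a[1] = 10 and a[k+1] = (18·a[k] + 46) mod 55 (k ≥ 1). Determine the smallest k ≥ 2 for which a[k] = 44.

3

Computing terms: a[1] = 10,  a[2] = 6,  a[3] = 44,  a[4] = 13,  a[5] = 5,  a[6] = 26,  a[7] = 19,  a[8] = 3,  a[9] = 45,  a[10] = 31,  a[11] = 54,  a[12] = 28,  a[13] = 0,  a[14] = 46,  a[15] = 49,  a[16] = 48,  a[17] = 30,  a[18] = 36,  a[19] = 34,  a[20] = 53,  a[21] = 10.
The sequence repeats with period 20.
The value 44 first appears (with k ≥ 2) at a[3].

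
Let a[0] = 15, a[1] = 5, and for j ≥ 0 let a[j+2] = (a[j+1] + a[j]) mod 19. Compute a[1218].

3

a[0] = 15; a[1] = 5; a[2] = 1; a[3] = 6; a[4] = 7; a[5] = 13; a[6] = 1; a[7] = 14; a[8] = 15; a[9] = 10; a[10] = 6; a[11] = 16; a[12] = 3; a[13] = 0; a[14] = 3; a[15] = 3; a[16] = 6; a[17] = 9; a[18] = 15; a[19] = 5.
The sequence repeats with period 18.
So a[1218] = a[0 + ((1218-0) mod 18)] = a[12] = 3.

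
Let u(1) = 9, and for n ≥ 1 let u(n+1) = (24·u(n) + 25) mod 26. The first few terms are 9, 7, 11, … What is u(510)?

13

Computing terms: u(1) = 9, u(2) = 7, u(3) = 11, u(4) = 3, u(5) = 19, u(6) = 13, u(7) = 25, u(8) = 1, u(9) = 23, u(10) = 5, u(11) = 15, u(12) = 21, u(13) = 9.
Since u(13) = u(1) = 9, the sequence is periodic with period 12.
(510 - 1) mod 12 = 5, so u(510) = u(6) = 13.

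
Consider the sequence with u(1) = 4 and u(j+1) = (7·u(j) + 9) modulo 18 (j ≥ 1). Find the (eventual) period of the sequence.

We have u(1) = 4; u(2) = 1; u(3) = 16; u(4) = 13; u(5) = 10; u(6) = 7; u(7) = 4.
The sequence repeats with period 6.

6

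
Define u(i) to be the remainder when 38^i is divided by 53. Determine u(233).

7

We have u(0) = 1, u(1) = 38, u(2) = 13, u(3) = 17, u(4) = 10, u(5) = 9, u(6) = 24, u(7) = 11, u(8) = 47, u(9) = 37, u(10) = 28, u(11) = 4, u(12) = 46, u(13) = 52, u(14) = 15, u(15) = 40, u(16) = 36, u(17) = 43, u(18) = 44, u(19) = 29, u(20) = 42, u(21) = 6, u(22) = 16, u(23) = 25, u(24) = 49, u(25) = 7, u(26) = 1.
The sequence repeats with period 26.
(233 - 0) mod 26 = 25, so u(233) = u(25) = 7.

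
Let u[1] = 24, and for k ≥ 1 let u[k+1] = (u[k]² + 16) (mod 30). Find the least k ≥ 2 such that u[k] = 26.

Computing terms: u[1] = 24; u[2] = 22; u[3] = 20; u[4] = 26; u[5] = 2; u[6] = 20.
Since u[6] = u[3] = 20, the sequence is eventually periodic: after a pre-period of length 2 it cycles with period 3.
The value 26 first appears (with k ≥ 2) at u[4].

4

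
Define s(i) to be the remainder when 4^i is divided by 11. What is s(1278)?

9

Computing terms: s(1) = 4, s(2) = 5, s(3) = 9, s(4) = 3, s(5) = 1, s(6) = 4.
Since s(6) = s(1) = 4, the sequence is periodic with period 5.
(1278 - 1) mod 5 = 2, so s(1278) = s(3) = 9.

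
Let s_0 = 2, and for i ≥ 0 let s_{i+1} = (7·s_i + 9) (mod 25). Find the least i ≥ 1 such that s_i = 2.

4

Listing terms: s_0 = 2,  s_1 = 23,  s_2 = 20,  s_3 = 24,  s_4 = 2.
Since s_4 = s_0 = 2, the sequence is periodic with period 4.
The value 2 next appears (with i ≥ 1) at s_4.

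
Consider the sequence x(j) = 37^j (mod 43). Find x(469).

37

We have x(1) = 37,  x(2) = 36,  x(3) = 42,  x(4) = 6,  x(5) = 7,  x(6) = 1,  x(7) = 37.
The sequence repeats with period 6.
So x(469) = x(1 + ((469-1) mod 6)) = x(1) = 37.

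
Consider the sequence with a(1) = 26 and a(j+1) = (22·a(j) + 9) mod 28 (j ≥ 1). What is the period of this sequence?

7

a(1) = 26; a(2) = 21; a(3) = 23; a(4) = 11; a(5) = 27; a(6) = 15; a(7) = 3; a(8) = 19; a(9) = 7; a(10) = 23.
Since a(10) = a(3) = 23, the sequence is eventually periodic: after a pre-period of length 2 it cycles with period 7.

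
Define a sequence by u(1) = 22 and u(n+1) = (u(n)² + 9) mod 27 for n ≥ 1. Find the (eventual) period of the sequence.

We have u(1) = 22, u(2) = 7, u(3) = 4, u(4) = 25, u(5) = 13, u(6) = 16, u(7) = 22.
Since u(7) = u(1) = 22, the sequence is periodic with period 6.

6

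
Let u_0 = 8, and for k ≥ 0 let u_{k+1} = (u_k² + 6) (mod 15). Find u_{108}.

7

We have u_0 = 8, u_1 = 10, u_2 = 1, u_3 = 7, u_4 = 10.
Since u_4 = u_1 = 10, the sequence is eventually periodic: after a pre-period of length 1 it cycles with period 3.
For k ≥ 1, u_k depends only on (k - 1) mod 3. (108 - 1) mod 3 = 2, so u_{108} = u_3 = 7.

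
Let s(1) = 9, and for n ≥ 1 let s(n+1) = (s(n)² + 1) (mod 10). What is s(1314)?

0

Listing terms: s(1) = 9; s(2) = 2; s(3) = 5; s(4) = 6; s(5) = 7; s(6) = 0; s(7) = 1; s(8) = 2.
Since s(8) = s(2) = 2, the sequence is eventually periodic: after a pre-period of length 1 it cycles with period 6.
For n ≥ 2, s(n) depends only on (n - 2) mod 6. (1314 - 2) mod 6 = 4, so s(1314) = s(6) = 0.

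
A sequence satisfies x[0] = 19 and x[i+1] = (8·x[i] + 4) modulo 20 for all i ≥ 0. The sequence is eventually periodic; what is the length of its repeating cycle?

Computing terms: x[0] = 19,  x[1] = 16,  x[2] = 12,  x[3] = 0,  x[4] = 4,  x[5] = 16.
Since x[5] = x[1] = 16, the sequence is eventually periodic: after a pre-period of length 1 it cycles with period 4.

4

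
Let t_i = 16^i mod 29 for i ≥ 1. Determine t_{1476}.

20

Listing terms: t_1 = 16; t_2 = 24; t_3 = 7; t_4 = 25; t_5 = 23; t_6 = 20; t_7 = 1; t_8 = 16.
Since t_8 = t_1 = 16, the sequence is periodic with period 7.
(1476 - 1) mod 7 = 5, so t_{1476} = t_6 = 20.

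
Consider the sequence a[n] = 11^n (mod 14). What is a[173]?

We have a[0] = 1,  a[1] = 11,  a[2] = 9,  a[3] = 1.
Since a[3] = a[0] = 1, the sequence is periodic with period 3.
So a[173] = a[0 + ((173-0) mod 3)] = a[2] = 9.

9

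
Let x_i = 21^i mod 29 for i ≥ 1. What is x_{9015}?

18

Computing terms: x_1 = 21; x_2 = 6; x_3 = 10; x_4 = 7; x_5 = 2; x_6 = 13; x_7 = 12; x_8 = 20; x_9 = 14; x_{10} = 4; x_{11} = 26; x_{12} = 24; x_{13} = 11; x_{14} = 28; x_{15} = 8; x_{16} = 23; x_{17} = 19; x_{18} = 22; x_{19} = 27; x_{20} = 16; x_{21} = 17; x_{22} = 9; x_{23} = 15; x_{24} = 25; x_{25} = 3; x_{26} = 5; x_{27} = 18; x_{28} = 1; x_{29} = 21.
Since x_{29} = x_1 = 21, the sequence is periodic with period 28.
(9015 - 1) mod 28 = 26, so x_{9015} = x_{27} = 18.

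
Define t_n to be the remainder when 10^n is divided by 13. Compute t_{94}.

Computing terms: t_0 = 1, t_1 = 10, t_2 = 9, t_3 = 12, t_4 = 3, t_5 = 4, t_6 = 1.
Since t_6 = t_0 = 1, the sequence is periodic with period 6.
So t_{94} = t_{0 + ((94-0) mod 6)} = t_4 = 3.

3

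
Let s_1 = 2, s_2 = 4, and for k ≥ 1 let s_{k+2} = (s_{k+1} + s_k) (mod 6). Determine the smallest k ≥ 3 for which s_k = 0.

3

s_1 = 2, s_2 = 4, s_3 = 0, s_4 = 4, s_5 = 4, s_6 = 2, s_7 = 0, s_8 = 2, s_9 = 2, s_{10} = 4.
The sequence repeats with period 8.
The value 0 first appears (with k ≥ 3) at s_3.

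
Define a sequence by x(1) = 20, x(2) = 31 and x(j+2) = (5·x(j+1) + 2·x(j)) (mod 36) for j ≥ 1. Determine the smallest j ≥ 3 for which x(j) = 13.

Listing terms: x(1) = 20,  x(2) = 31,  x(3) = 15,  x(4) = 29,  x(5) = 31,  x(6) = 33,  x(7) = 11,  x(8) = 13,  x(9) = 15,  x(10) = 29.
Since (x(9), x(10)) = (x(3), x(4)) = (15, 29) (two consecutive terms determine the rest), the sequence is eventually periodic: after a pre-period of length 2 it cycles with period 6.
The value 13 first appears (with j ≥ 3) at x(8).

8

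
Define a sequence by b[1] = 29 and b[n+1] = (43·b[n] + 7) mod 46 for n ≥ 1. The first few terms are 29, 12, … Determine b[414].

b[1] = 29; b[2] = 12; b[3] = 17; b[4] = 2; b[5] = 1; b[6] = 4; b[7] = 41; b[8] = 22; b[9] = 33; b[10] = 0; b[11] = 7; b[12] = 32; b[13] = 3; b[14] = 44; b[15] = 13; b[16] = 14; b[17] = 11; b[18] = 20; b[19] = 39; b[20] = 28; b[21] = 15; b[22] = 8; b[23] = 29.
Since b[23] = b[1] = 29, the sequence is periodic with period 22.
(414 - 1) mod 22 = 17, so b[414] = b[18] = 20.

20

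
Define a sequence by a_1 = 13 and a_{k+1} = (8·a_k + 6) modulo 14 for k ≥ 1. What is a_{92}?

6

Computing terms: a_1 = 13, a_2 = 12, a_3 = 4, a_4 = 10, a_5 = 2, a_6 = 8, a_7 = 0, a_8 = 6, a_9 = 12.
Since a_9 = a_2 = 12, the sequence is eventually periodic: after a pre-period of length 1 it cycles with period 7.
For k ≥ 2, a_k depends only on (k - 2) mod 7. (92 - 2) mod 7 = 6, so a_{92} = a_8 = 6.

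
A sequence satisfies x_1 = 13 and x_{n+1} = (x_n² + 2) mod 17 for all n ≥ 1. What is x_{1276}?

Listing terms: x_1 = 13; x_2 = 1; x_3 = 3; x_4 = 11; x_5 = 4; x_6 = 1.
Since x_6 = x_2 = 1, the sequence is eventually periodic: after a pre-period of length 1 it cycles with period 4.
For n ≥ 2, x_n depends only on (n - 2) mod 4. (1276 - 2) mod 4 = 2, so x_{1276} = x_4 = 11.

11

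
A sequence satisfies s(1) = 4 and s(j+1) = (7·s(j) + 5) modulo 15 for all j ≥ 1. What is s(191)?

s(1) = 4,  s(2) = 3,  s(3) = 11,  s(4) = 7,  s(5) = 9,  s(6) = 8,  s(7) = 1,  s(8) = 12,  s(9) = 14,  s(10) = 13,  s(11) = 6,  s(12) = 2,  s(13) = 4.
The sequence repeats with period 12.
So s(191) = s(1 + ((191-1) mod 12)) = s(11) = 6.

6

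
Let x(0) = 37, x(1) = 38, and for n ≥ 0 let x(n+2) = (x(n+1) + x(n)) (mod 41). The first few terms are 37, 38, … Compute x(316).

x(0) = 37,  x(1) = 38,  x(2) = 34,  x(3) = 31,  x(4) = 24,  x(5) = 14,  x(6) = 38,  x(7) = 11,  x(8) = 8,  x(9) = 19,  x(10) = 27,  x(11) = 5,  x(12) = 32,  x(13) = 37,  x(14) = 28,  x(15) = 24,  x(16) = 11,  x(17) = 35,  x(18) = 5,  x(19) = 40,  x(20) = 4,  x(21) = 3,  x(22) = 7,  x(23) = 10,  x(24) = 17,  x(25) = 27,  x(26) = 3,  x(27) = 30,  x(28) = 33,  x(29) = 22,  x(30) = 14,  x(31) = 36,  x(32) = 9,  x(33) = 4,  x(34) = 13,  x(35) = 17,  x(36) = 30,  x(37) = 6,  x(38) = 36,  x(39) = 1,  x(40) = 37,  x(41) = 38.
The sequence repeats with period 40.
So x(316) = x(0 + ((316-0) mod 40)) = x(36) = 30.

30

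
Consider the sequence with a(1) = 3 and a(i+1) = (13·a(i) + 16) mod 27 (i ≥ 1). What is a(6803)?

a(1) = 3; a(2) = 1; a(3) = 2; a(4) = 15; a(5) = 22; a(6) = 5; a(7) = 0; a(8) = 16; a(9) = 8; a(10) = 12; a(11) = 10; a(12) = 11; a(13) = 24; a(14) = 4; a(15) = 14; a(16) = 9; a(17) = 25; a(18) = 17; a(19) = 21; a(20) = 19; a(21) = 20; a(22) = 6; a(23) = 13; a(24) = 23; a(25) = 18; a(26) = 7; a(27) = 26; a(28) = 3.
The sequence repeats with period 27.
So a(6803) = a(1 + ((6803-1) mod 27)) = a(26) = 7.

7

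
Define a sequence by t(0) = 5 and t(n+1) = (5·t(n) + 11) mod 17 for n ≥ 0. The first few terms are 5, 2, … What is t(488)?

15

Listing terms: t(0) = 5; t(1) = 2; t(2) = 4; t(3) = 14; t(4) = 13; t(5) = 8; t(6) = 0; t(7) = 11; t(8) = 15; t(9) = 1; t(10) = 16; t(11) = 6; t(12) = 7; t(13) = 12; t(14) = 3; t(15) = 9; t(16) = 5.
The sequence repeats with period 16.
So t(488) = t(0 + ((488-0) mod 16)) = t(8) = 15.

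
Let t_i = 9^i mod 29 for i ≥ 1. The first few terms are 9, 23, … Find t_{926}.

Listing terms: t_1 = 9; t_2 = 23; t_3 = 4; t_4 = 7; t_5 = 5; t_6 = 16; t_7 = 28; t_8 = 20; t_9 = 6; t_{10} = 25; t_{11} = 22; t_{12} = 24; t_{13} = 13; t_{14} = 1; t_{15} = 9.
The sequence repeats with period 14.
(926 - 1) mod 14 = 1, so t_{926} = t_2 = 23.

23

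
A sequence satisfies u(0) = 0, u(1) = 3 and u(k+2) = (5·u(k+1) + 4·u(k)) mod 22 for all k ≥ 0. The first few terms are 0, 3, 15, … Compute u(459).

Computing terms: u(0) = 0; u(1) = 3; u(2) = 15; u(3) = 21; u(4) = 11; u(5) = 7; u(6) = 13; u(7) = 5; u(8) = 11; u(9) = 9; u(10) = 1; u(11) = 19; u(12) = 11; u(13) = 21; u(14) = 17; u(15) = 15; u(16) = 11; u(17) = 5; u(18) = 3; u(19) = 13; u(20) = 11; u(21) = 19; u(22) = 7; u(23) = 1; u(24) = 11; u(25) = 15; u(26) = 9; u(27) = 17; u(28) = 11; u(29) = 13; u(30) = 21; u(31) = 3; u(32) = 11; u(33) = 1; u(34) = 5; u(35) = 7; u(36) = 11; u(37) = 17; u(38) = 19; u(39) = 9; u(40) = 11; u(41) = 3; u(42) = 15.
Since (u(41), u(42)) = (u(1), u(2)) = (3, 15) (two consecutive terms determine the rest), the sequence is eventually periodic: after a pre-period of length 1 it cycles with period 40.
For k ≥ 1, u(k) depends only on (k - 1) mod 40. (459 - 1) mod 40 = 18, so u(459) = u(19) = 13.

13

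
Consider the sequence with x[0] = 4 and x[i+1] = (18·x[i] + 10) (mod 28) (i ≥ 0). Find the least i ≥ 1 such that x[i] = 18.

Listing terms: x[0] = 4, x[1] = 26, x[2] = 2, x[3] = 18, x[4] = 26.
Since x[4] = x[1] = 26, the sequence is eventually periodic: after a pre-period of length 1 it cycles with period 3.
The value 18 first appears (with i ≥ 1) at x[3].

3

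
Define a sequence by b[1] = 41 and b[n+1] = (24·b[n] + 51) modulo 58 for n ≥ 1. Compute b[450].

b[1] = 41, b[2] = 49, b[3] = 9, b[4] = 35, b[5] = 21, b[6] = 33, b[7] = 31, b[8] = 41.
Since b[8] = b[1] = 41, the sequence is periodic with period 7.
(450 - 1) mod 7 = 1, so b[450] = b[2] = 49.

49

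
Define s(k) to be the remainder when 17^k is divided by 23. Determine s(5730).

Listing terms: s(0) = 1; s(1) = 17; s(2) = 13; s(3) = 14; s(4) = 8; s(5) = 21; s(6) = 12; s(7) = 20; s(8) = 18; s(9) = 7; s(10) = 4; s(11) = 22; s(12) = 6; s(13) = 10; s(14) = 9; s(15) = 15; s(16) = 2; s(17) = 11; s(18) = 3; s(19) = 5; s(20) = 16; s(21) = 19; s(22) = 1.
Since s(22) = s(0) = 1, the sequence is periodic with period 22.
So s(5730) = s(0 + ((5730-0) mod 22)) = s(10) = 4.

4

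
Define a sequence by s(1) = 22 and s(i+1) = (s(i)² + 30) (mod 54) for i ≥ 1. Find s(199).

22

We have s(1) = 22; s(2) = 28; s(3) = 4; s(4) = 46; s(5) = 40; s(6) = 10; s(7) = 22.
The sequence repeats with period 6.
So s(199) = s(1 + ((199-1) mod 6)) = s(1) = 22.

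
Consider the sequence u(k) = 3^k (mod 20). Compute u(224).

u(1) = 3,  u(2) = 9,  u(3) = 7,  u(4) = 1,  u(5) = 3.
The sequence repeats with period 4.
So u(224) = u(1 + ((224-1) mod 4)) = u(4) = 1.

1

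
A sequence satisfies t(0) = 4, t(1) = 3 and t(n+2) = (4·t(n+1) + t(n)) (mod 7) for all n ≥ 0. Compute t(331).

Listing terms: t(0) = 4, t(1) = 3, t(2) = 2, t(3) = 4, t(4) = 4, t(5) = 6, t(6) = 0, t(7) = 6, t(8) = 3, t(9) = 4, t(10) = 5, t(11) = 3, t(12) = 3, t(13) = 1, t(14) = 0, t(15) = 1, t(16) = 4, t(17) = 3.
Since (t(16), t(17)) = (t(0), t(1)) = (4, 3) (two consecutive terms determine the rest), the sequence is periodic with period 16.
(331 - 0) mod 16 = 11, so t(331) = t(11) = 3.

3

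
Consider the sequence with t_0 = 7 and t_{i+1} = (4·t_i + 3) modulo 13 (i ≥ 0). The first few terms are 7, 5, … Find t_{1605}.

t_0 = 7; t_1 = 5; t_2 = 10; t_3 = 4; t_4 = 6; t_5 = 1; t_6 = 7.
The sequence repeats with period 6.
So t_{1605} = t_{0 + ((1605-0) mod 6)} = t_3 = 4.

4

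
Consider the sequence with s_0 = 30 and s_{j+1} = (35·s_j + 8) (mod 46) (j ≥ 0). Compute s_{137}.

38

Listing terms: s_0 = 30; s_1 = 0; s_2 = 8; s_3 = 12; s_4 = 14; s_5 = 38; s_6 = 4; s_7 = 10; s_8 = 36; s_9 = 26; s_{10} = 44; s_{11} = 30.
Since s_{11} = s_0 = 30, the sequence is periodic with period 11.
So s_{137} = s_{0 + ((137-0) mod 11)} = s_5 = 38.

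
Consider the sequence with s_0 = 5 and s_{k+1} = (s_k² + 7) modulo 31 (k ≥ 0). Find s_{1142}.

s_0 = 5,  s_1 = 1,  s_2 = 8,  s_3 = 9,  s_4 = 26,  s_5 = 1.
Since s_5 = s_1 = 1, the sequence is eventually periodic: after a pre-period of length 1 it cycles with period 4.
For k ≥ 1, s_k depends only on (k - 1) mod 4. (1142 - 1) mod 4 = 1, so s_{1142} = s_2 = 8.

8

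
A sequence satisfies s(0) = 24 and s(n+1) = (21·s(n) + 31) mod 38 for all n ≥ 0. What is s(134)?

s(0) = 24; s(1) = 3; s(2) = 18; s(3) = 29; s(4) = 32; s(5) = 19; s(6) = 12; s(7) = 17; s(8) = 8; s(9) = 9; s(10) = 30; s(11) = 15; s(12) = 4; s(13) = 1; s(14) = 14; s(15) = 21; s(16) = 16; s(17) = 25; s(18) = 24.
The sequence repeats with period 18.
So s(134) = s(0 + ((134-0) mod 18)) = s(8) = 8.

8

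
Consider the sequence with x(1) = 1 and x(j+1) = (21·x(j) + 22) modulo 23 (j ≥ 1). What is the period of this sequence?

22

Listing terms: x(1) = 1, x(2) = 20, x(3) = 5, x(4) = 12, x(5) = 21, x(6) = 3, x(7) = 16, x(8) = 13, x(9) = 19, x(10) = 7, x(11) = 8, x(12) = 6, x(13) = 10, x(14) = 2, x(15) = 18, x(16) = 9, x(17) = 4, x(18) = 14, x(19) = 17, x(20) = 11, x(21) = 0, x(22) = 22, x(23) = 1.
Since x(23) = x(1) = 1, the sequence is periodic with period 22.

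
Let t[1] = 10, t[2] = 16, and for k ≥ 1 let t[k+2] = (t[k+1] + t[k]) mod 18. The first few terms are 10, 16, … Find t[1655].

4

Computing terms: t[1] = 10,  t[2] = 16,  t[3] = 8,  t[4] = 6,  t[5] = 14,  t[6] = 2,  t[7] = 16,  t[8] = 0,  t[9] = 16,  t[10] = 16,  t[11] = 14,  t[12] = 12,  t[13] = 8,  t[14] = 2,  t[15] = 10,  t[16] = 12,  t[17] = 4,  t[18] = 16,  t[19] = 2,  t[20] = 0,  t[21] = 2,  t[22] = 2,  t[23] = 4,  t[24] = 6,  t[25] = 10,  t[26] = 16.
Since (t[25], t[26]) = (t[1], t[2]) = (10, 16) (two consecutive terms determine the rest), the sequence is periodic with period 24.
(1655 - 1) mod 24 = 22, so t[1655] = t[23] = 4.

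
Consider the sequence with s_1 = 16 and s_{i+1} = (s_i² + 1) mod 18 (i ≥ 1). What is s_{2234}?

Computing terms: s_1 = 16,  s_2 = 5,  s_3 = 8,  s_4 = 11,  s_5 = 14,  s_6 = 17,  s_7 = 2,  s_8 = 5.
Since s_8 = s_2 = 5, the sequence is eventually periodic: after a pre-period of length 1 it cycles with period 6.
For i ≥ 2, s_i depends only on (i - 2) mod 6. (2234 - 2) mod 6 = 0, so s_{2234} = s_2 = 5.

5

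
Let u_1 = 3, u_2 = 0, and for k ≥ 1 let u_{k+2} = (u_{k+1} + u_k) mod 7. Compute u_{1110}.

We have u_1 = 3; u_2 = 0; u_3 = 3; u_4 = 3; u_5 = 6; u_6 = 2; u_7 = 1; u_8 = 3; u_9 = 4; u_{10} = 0; u_{11} = 4; u_{12} = 4; u_{13} = 1; u_{14} = 5; u_{15} = 6; u_{16} = 4; u_{17} = 3; u_{18} = 0.
Since (u_{17}, u_{18}) = (u_1, u_2) = (3, 0) (two consecutive terms determine the rest), the sequence is periodic with period 16.
So u_{1110} = u_{1 + ((1110-1) mod 16)} = u_6 = 2.

2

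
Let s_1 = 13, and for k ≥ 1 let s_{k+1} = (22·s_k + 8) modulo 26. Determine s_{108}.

s_1 = 13,  s_2 = 8,  s_3 = 2,  s_4 = 0,  s_5 = 8.
Since s_5 = s_2 = 8, the sequence is eventually periodic: after a pre-period of length 1 it cycles with period 3.
For k ≥ 2, s_k depends only on (k - 2) mod 3. (108 - 2) mod 3 = 1, so s_{108} = s_3 = 2.

2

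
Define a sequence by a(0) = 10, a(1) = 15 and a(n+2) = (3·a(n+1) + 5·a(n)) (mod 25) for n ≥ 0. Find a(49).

Listing terms: a(0) = 10; a(1) = 15; a(2) = 20; a(3) = 10; a(4) = 5; a(5) = 15; a(6) = 20.
Since (a(5), a(6)) = (a(1), a(2)) = (15, 20) (two consecutive terms determine the rest), the sequence is eventually periodic: after a pre-period of length 1 it cycles with period 4.
For n ≥ 1, a(n) depends only on (n - 1) mod 4. (49 - 1) mod 4 = 0, so a(49) = a(1) = 15.

15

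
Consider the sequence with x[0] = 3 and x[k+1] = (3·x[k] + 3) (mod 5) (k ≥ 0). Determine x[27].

0

x[0] = 3; x[1] = 2; x[2] = 4; x[3] = 0; x[4] = 3.
Since x[4] = x[0] = 3, the sequence is periodic with period 4.
So x[27] = x[0 + ((27-0) mod 4)] = x[3] = 0.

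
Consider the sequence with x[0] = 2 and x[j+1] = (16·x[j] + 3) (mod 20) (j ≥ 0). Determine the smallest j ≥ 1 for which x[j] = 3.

2

We have x[0] = 2,  x[1] = 15,  x[2] = 3,  x[3] = 11,  x[4] = 19,  x[5] = 7,  x[6] = 15.
Since x[6] = x[1] = 15, the sequence is eventually periodic: after a pre-period of length 1 it cycles with period 5.
The value 3 first appears (with j ≥ 1) at x[2].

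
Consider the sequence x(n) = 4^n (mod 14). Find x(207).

Listing terms: x(0) = 1, x(1) = 4, x(2) = 2, x(3) = 8, x(4) = 4.
Since x(4) = x(1) = 4, the sequence is eventually periodic: after a pre-period of length 1 it cycles with period 3.
For n ≥ 1, x(n) depends only on (n - 1) mod 3. (207 - 1) mod 3 = 2, so x(207) = x(3) = 8.

8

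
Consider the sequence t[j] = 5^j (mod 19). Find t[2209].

17

We have t[0] = 1, t[1] = 5, t[2] = 6, t[3] = 11, t[4] = 17, t[5] = 9, t[6] = 7, t[7] = 16, t[8] = 4, t[9] = 1.
The sequence repeats with period 9.
(2209 - 0) mod 9 = 4, so t[2209] = t[4] = 17.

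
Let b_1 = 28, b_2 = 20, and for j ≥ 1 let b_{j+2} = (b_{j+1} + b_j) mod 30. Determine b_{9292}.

20

b_1 = 28, b_2 = 20, b_3 = 18, b_4 = 8, b_5 = 26, b_6 = 4, b_7 = 0, b_8 = 4, b_9 = 4, b_{10} = 8, b_{11} = 12, b_{12} = 20, b_{13} = 2, b_{14} = 22, b_{15} = 24, b_{16} = 16, b_{17} = 10, b_{18} = 26, b_{19} = 6, b_{20} = 2, b_{21} = 8, b_{22} = 10, b_{23} = 18, b_{24} = 28, b_{25} = 16, b_{26} = 14, b_{27} = 0, b_{28} = 14, b_{29} = 14, b_{30} = 28, b_{31} = 12, b_{32} = 10, b_{33} = 22, b_{34} = 2, b_{35} = 24, b_{36} = 26, b_{37} = 20, b_{38} = 16, b_{39} = 6, b_{40} = 22, b_{41} = 28, b_{42} = 20.
The sequence repeats with period 40.
(9292 - 1) mod 40 = 11, so b_{9292} = b_{12} = 20.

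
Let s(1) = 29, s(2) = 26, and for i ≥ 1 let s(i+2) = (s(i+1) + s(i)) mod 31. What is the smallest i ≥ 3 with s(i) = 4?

s(1) = 29; s(2) = 26; s(3) = 24; s(4) = 19; s(5) = 12; s(6) = 0; s(7) = 12; s(8) = 12; s(9) = 24; s(10) = 5; s(11) = 29; s(12) = 3; s(13) = 1; s(14) = 4; s(15) = 5; s(16) = 9; s(17) = 14; s(18) = 23; s(19) = 6; s(20) = 29; s(21) = 4; s(22) = 2; s(23) = 6; s(24) = 8; s(25) = 14; s(26) = 22; s(27) = 5; s(28) = 27; s(29) = 1; s(30) = 28; s(31) = 29; s(32) = 26.
Since (s(31), s(32)) = (s(1), s(2)) = (29, 26) (two consecutive terms determine the rest), the sequence is periodic with period 30.
The value 4 first appears (with i ≥ 3) at s(14).

14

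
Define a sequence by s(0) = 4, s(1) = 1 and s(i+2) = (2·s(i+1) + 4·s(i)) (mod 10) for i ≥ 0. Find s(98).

0

We have s(0) = 4,  s(1) = 1,  s(2) = 8,  s(3) = 0,  s(4) = 2,  s(5) = 4,  s(6) = 6,  s(7) = 8,  s(8) = 0.
Since (s(7), s(8)) = (s(2), s(3)) = (8, 0) (two consecutive terms determine the rest), the sequence is eventually periodic: after a pre-period of length 2 it cycles with period 5.
For i ≥ 2, s(i) depends only on (i - 2) mod 5. (98 - 2) mod 5 = 1, so s(98) = s(3) = 0.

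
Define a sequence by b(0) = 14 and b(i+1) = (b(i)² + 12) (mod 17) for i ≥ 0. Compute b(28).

4

Listing terms: b(0) = 14; b(1) = 4; b(2) = 11; b(3) = 14.
The sequence repeats with period 3.
(28 - 0) mod 3 = 1, so b(28) = b(1) = 4.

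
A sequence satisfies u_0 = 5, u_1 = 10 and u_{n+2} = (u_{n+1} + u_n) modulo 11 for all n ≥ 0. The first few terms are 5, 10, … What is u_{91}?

Listing terms: u_0 = 5,  u_1 = 10,  u_2 = 4,  u_3 = 3,  u_4 = 7,  u_5 = 10,  u_6 = 6,  u_7 = 5,  u_8 = 0,  u_9 = 5,  u_{10} = 5,  u_{11} = 10.
Since (u_{10}, u_{11}) = (u_0, u_1) = (5, 10) (two consecutive terms determine the rest), the sequence is periodic with period 10.
So u_{91} = u_{0 + ((91-0) mod 10)} = u_1 = 10.

10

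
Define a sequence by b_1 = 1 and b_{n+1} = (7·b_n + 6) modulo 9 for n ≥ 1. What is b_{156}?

Computing terms: b_1 = 1; b_2 = 4; b_3 = 7; b_4 = 1.
Since b_4 = b_1 = 1, the sequence is periodic with period 3.
So b_{156} = b_{1 + ((156-1) mod 3)} = b_3 = 7.

7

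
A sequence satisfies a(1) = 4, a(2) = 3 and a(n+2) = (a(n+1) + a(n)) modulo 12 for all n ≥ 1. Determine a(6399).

11

a(1) = 4, a(2) = 3, a(3) = 7, a(4) = 10, a(5) = 5, a(6) = 3, a(7) = 8, a(8) = 11, a(9) = 7, a(10) = 6, a(11) = 1, a(12) = 7, a(13) = 8, a(14) = 3, a(15) = 11, a(16) = 2, a(17) = 1, a(18) = 3, a(19) = 4, a(20) = 7, a(21) = 11, a(22) = 6, a(23) = 5, a(24) = 11, a(25) = 4, a(26) = 3.
Since (a(25), a(26)) = (a(1), a(2)) = (4, 3) (two consecutive terms determine the rest), the sequence is periodic with period 24.
(6399 - 1) mod 24 = 14, so a(6399) = a(15) = 11.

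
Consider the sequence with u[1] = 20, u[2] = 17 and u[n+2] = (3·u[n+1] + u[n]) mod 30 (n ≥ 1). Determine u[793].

We have u[1] = 20, u[2] = 17, u[3] = 11, u[4] = 20, u[5] = 11, u[6] = 23, u[7] = 20, u[8] = 23, u[9] = 29, u[10] = 20, u[11] = 29, u[12] = 17, u[13] = 20, u[14] = 17.
The sequence repeats with period 12.
(793 - 1) mod 12 = 0, so u[793] = u[1] = 20.

20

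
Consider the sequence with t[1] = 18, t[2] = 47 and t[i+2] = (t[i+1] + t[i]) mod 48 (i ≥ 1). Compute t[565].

18

t[1] = 18, t[2] = 47, t[3] = 17, t[4] = 16, t[5] = 33, t[6] = 1, t[7] = 34, t[8] = 35, t[9] = 21, t[10] = 8, t[11] = 29, t[12] = 37, t[13] = 18, t[14] = 7, t[15] = 25, t[16] = 32, t[17] = 9, t[18] = 41, t[19] = 2, t[20] = 43, t[21] = 45, t[22] = 40, t[23] = 37, t[24] = 29, t[25] = 18, t[26] = 47.
The sequence repeats with period 24.
(565 - 1) mod 24 = 12, so t[565] = t[13] = 18.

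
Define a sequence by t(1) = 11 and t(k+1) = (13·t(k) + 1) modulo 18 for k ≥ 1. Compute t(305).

15

Listing terms: t(1) = 11, t(2) = 0, t(3) = 1, t(4) = 14, t(5) = 3, t(6) = 4, t(7) = 17, t(8) = 6, t(9) = 7, t(10) = 2, t(11) = 9, t(12) = 10, t(13) = 5, t(14) = 12, t(15) = 13, t(16) = 8, t(17) = 15, t(18) = 16, t(19) = 11.
Since t(19) = t(1) = 11, the sequence is periodic with period 18.
(305 - 1) mod 18 = 16, so t(305) = t(17) = 15.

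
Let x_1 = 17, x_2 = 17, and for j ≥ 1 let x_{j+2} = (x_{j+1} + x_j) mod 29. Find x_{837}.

Computing terms: x_1 = 17; x_2 = 17; x_3 = 5; x_4 = 22; x_5 = 27; x_6 = 20; x_7 = 18; x_8 = 9; x_9 = 27; x_{10} = 7; x_{11} = 5; x_{12} = 12; x_{13} = 17; x_{14} = 0; x_{15} = 17; x_{16} = 17.
Since (x_{15}, x_{16}) = (x_1, x_2) = (17, 17) (two consecutive terms determine the rest), the sequence is periodic with period 14.
So x_{837} = x_{1 + ((837-1) mod 14)} = x_{11} = 5.

5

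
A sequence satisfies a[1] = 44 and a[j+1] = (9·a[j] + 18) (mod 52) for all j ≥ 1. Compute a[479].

Computing terms: a[1] = 44,  a[2] = 50,  a[3] = 0,  a[4] = 18,  a[5] = 24,  a[6] = 26,  a[7] = 44.
The sequence repeats with period 6.
(479 - 1) mod 6 = 4, so a[479] = a[5] = 24.

24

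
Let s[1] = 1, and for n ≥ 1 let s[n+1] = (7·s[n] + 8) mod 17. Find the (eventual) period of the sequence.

s[1] = 1; s[2] = 15; s[3] = 11; s[4] = 0; s[5] = 8; s[6] = 13; s[7] = 14; s[8] = 4; s[9] = 2; s[10] = 5; s[11] = 9; s[12] = 3; s[13] = 12; s[14] = 7; s[15] = 6; s[16] = 16; s[17] = 1.
Since s[17] = s[1] = 1, the sequence is periodic with period 16.

16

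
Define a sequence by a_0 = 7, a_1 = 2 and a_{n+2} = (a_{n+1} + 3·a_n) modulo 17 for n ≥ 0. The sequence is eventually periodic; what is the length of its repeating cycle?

16

Listing terms: a_0 = 7; a_1 = 2; a_2 = 6; a_3 = 12; a_4 = 13; a_5 = 15; a_6 = 3; a_7 = 14; a_8 = 6; a_9 = 14; a_{10} = 15; a_{11} = 6; a_{12} = 0; a_{13} = 1; a_{14} = 1; a_{15} = 4; a_{16} = 7; a_{17} = 2.
Since (a_{16}, a_{17}) = (a_0, a_1) = (7, 2) (two consecutive terms determine the rest), the sequence is periodic with period 16.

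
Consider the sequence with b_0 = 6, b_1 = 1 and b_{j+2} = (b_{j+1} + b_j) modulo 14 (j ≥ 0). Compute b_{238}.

11

Listing terms: b_0 = 6; b_1 = 1; b_2 = 7; b_3 = 8; b_4 = 1; b_5 = 9; b_6 = 10; b_7 = 5; b_8 = 1; b_9 = 6; b_{10} = 7; b_{11} = 13; b_{12} = 6; b_{13} = 5; b_{14} = 11; b_{15} = 2; b_{16} = 13; b_{17} = 1; b_{18} = 0; b_{19} = 1; b_{20} = 1; b_{21} = 2; b_{22} = 3; b_{23} = 5; b_{24} = 8; b_{25} = 13; b_{26} = 7; b_{27} = 6; b_{28} = 13; b_{29} = 5; b_{30} = 4; b_{31} = 9; b_{32} = 13; b_{33} = 8; b_{34} = 7; b_{35} = 1; b_{36} = 8; b_{37} = 9; b_{38} = 3; b_{39} = 12; b_{40} = 1; b_{41} = 13; b_{42} = 0; b_{43} = 13; b_{44} = 13; b_{45} = 12; b_{46} = 11; b_{47} = 9; b_{48} = 6; b_{49} = 1.
Since (b_{48}, b_{49}) = (b_0, b_1) = (6, 1) (two consecutive terms determine the rest), the sequence is periodic with period 48.
(238 - 0) mod 48 = 46, so b_{238} = b_{46} = 11.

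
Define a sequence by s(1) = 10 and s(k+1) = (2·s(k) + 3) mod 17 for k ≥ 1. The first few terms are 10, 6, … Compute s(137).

10

Listing terms: s(1) = 10; s(2) = 6; s(3) = 15; s(4) = 16; s(5) = 1; s(6) = 5; s(7) = 13; s(8) = 12; s(9) = 10.
The sequence repeats with period 8.
(137 - 1) mod 8 = 0, so s(137) = s(1) = 10.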